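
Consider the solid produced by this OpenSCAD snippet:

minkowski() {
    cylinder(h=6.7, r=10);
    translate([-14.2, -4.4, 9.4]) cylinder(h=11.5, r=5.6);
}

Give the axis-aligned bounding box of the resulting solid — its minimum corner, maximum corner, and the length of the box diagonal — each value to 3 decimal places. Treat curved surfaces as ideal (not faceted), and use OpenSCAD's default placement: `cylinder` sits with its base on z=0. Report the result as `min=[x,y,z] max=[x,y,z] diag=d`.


A = translate([-14.2, -4.4, 9.4]) cylinder(h=11.5, r=5.6) → bbox [-19.8,-10,9.4] .. [-8.6,1.2,20.9]
B = cylinder(h=6.7, r=10) → bbox [-10,-10,0] .. [10,10,6.7]
lo = A.lo+B.lo = [-19.8-10, -10-10, 9.4+0] = [-29.800,-20.000,9.400]
hi = A.hi+B.hi = [-8.6+10, 1.2+10, 20.9+6.7] = [1.400,11.200,27.600]
diag = √(31.2²+31.2²+18.2²) = √2278.12 = 47.730

min=[-29.800,-20.000,9.400] max=[1.400,11.200,27.600] diag=47.730


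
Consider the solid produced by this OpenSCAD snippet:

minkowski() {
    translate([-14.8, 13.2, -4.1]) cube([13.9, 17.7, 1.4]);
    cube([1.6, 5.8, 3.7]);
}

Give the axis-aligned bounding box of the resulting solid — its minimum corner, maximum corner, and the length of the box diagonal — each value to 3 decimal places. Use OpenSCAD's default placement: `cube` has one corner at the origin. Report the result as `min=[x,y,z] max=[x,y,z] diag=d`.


A = translate([-14.8, 13.2, -4.1]) cube([13.9, 17.7, 1.4]) → bbox [-14.8,13.2,-4.1] .. [-0.9,30.9,-2.7]
B = cube([1.6, 5.8, 3.7]) → bbox [0,0,0] .. [1.6,5.8,3.7]
lo = A.lo+B.lo = [-14.8+0, 13.2+0, -4.1+0] = [-14.800,13.200,-4.100]
hi = A.hi+B.hi = [-0.9+1.6, 30.9+5.8, -2.7+3.7] = [0.700,36.700,1.000]
diag = √(15.5²+23.5²+5.1²) = √818.51 = 28.610

min=[-14.800,13.200,-4.100] max=[0.700,36.700,1.000] diag=28.610


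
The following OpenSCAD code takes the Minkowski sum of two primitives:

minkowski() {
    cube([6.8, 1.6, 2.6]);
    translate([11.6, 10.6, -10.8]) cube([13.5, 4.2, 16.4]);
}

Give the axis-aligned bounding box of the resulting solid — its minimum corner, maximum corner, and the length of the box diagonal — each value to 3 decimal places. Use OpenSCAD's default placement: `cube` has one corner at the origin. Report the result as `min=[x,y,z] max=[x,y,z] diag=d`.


A = translate([11.6, 10.6, -10.8]) cube([13.5, 4.2, 16.4]) → bbox [11.6,10.6,-10.8] .. [25.1,14.8,5.6]
B = cube([6.8, 1.6, 2.6]) → bbox [0,0,0] .. [6.8,1.6,2.6]
lo = A.lo+B.lo = [11.6+0, 10.6+0, -10.8+0] = [11.600,10.600,-10.800]
hi = A.hi+B.hi = [25.1+6.8, 14.8+1.6, 5.6+2.6] = [31.900,16.400,8.200]
diag = √(20.3²+5.8²+19²) = √806.73 = 28.403

min=[11.600,10.600,-10.800] max=[31.900,16.400,8.200] diag=28.403


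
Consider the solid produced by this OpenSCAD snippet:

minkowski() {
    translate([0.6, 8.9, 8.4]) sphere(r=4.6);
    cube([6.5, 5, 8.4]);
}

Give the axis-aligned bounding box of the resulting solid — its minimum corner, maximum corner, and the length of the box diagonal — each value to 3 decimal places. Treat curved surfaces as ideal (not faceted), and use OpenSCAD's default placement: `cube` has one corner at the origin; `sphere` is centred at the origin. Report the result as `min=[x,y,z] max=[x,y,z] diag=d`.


min=[-4.000,4.300,3.800] max=[11.700,18.500,21.400] diag=27.530

A = translate([0.6, 8.9, 8.4]) sphere(r=4.6) → bbox [-4,4.3,3.8] .. [5.2,13.5,13]
B = cube([6.5, 5, 8.4]) → bbox [0,0,0] .. [6.5,5,8.4]
lo = A.lo+B.lo = [-4+0, 4.3+0, 3.8+0] = [-4.000,4.300,3.800]
hi = A.hi+B.hi = [5.2+6.5, 13.5+5, 13+8.4] = [11.700,18.500,21.400]
diag = √(15.7²+14.2²+17.6²) = √757.89 = 27.530


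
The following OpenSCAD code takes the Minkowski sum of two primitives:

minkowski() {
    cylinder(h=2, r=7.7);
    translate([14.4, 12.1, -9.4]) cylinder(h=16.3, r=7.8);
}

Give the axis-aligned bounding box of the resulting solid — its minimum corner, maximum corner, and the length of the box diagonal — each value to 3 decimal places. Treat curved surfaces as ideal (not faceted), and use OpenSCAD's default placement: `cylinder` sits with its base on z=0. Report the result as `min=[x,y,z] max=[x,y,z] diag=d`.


A = translate([14.4, 12.1, -9.4]) cylinder(h=16.3, r=7.8) → bbox [6.6,4.3,-9.4] .. [22.2,19.9,6.9]
B = cylinder(h=2, r=7.7) → bbox [-7.7,-7.7,0] .. [7.7,7.7,2]
lo = A.lo+B.lo = [6.6-7.7, 4.3-7.7, -9.4+0] = [-1.100,-3.400,-9.400]
hi = A.hi+B.hi = [22.2+7.7, 19.9+7.7, 6.9+2] = [29.900,27.600,8.900]
diag = √(31²+31²+18.3²) = √2256.89 = 47.507

min=[-1.100,-3.400,-9.400] max=[29.900,27.600,8.900] diag=47.507


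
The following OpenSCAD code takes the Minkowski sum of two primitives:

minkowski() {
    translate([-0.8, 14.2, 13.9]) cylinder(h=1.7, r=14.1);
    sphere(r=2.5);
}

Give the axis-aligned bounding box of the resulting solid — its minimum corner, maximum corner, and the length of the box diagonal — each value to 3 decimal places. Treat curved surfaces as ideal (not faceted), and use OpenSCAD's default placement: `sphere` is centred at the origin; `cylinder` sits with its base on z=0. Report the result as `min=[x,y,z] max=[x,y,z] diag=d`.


A = translate([-0.8, 14.2, 13.9]) cylinder(h=1.7, r=14.1) → bbox [-14.9,0.1,13.9] .. [13.3,28.3,15.6]
B = sphere(r=2.5) → bbox [-2.5,-2.5,-2.5] .. [2.5,2.5,2.5]
lo = A.lo+B.lo = [-14.9-2.5, 0.1-2.5, 13.9-2.5] = [-17.400,-2.400,11.400]
hi = A.hi+B.hi = [13.3+2.5, 28.3+2.5, 15.6+2.5] = [15.800,30.800,18.100]
diag = √(33.2²+33.2²+6.7²) = √2249.37 = 47.428

min=[-17.400,-2.400,11.400] max=[15.800,30.800,18.100] diag=47.428


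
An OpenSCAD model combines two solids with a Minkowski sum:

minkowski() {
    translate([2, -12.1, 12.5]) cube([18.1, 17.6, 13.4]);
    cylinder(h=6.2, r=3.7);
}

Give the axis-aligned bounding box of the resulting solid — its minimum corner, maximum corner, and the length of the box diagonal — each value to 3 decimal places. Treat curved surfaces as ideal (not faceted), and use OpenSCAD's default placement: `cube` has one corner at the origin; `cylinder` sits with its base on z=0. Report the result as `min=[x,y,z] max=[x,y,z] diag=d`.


min=[-1.700,-15.800,12.500] max=[23.800,9.200,32.100] diag=40.736

A = translate([2, -12.1, 12.5]) cube([18.1, 17.6, 13.4]) → bbox [2,-12.1,12.5] .. [20.1,5.5,25.9]
B = cylinder(h=6.2, r=3.7) → bbox [-3.7,-3.7,0] .. [3.7,3.7,6.2]
lo = A.lo+B.lo = [2-3.7, -12.1-3.7, 12.5+0] = [-1.700,-15.800,12.500]
hi = A.hi+B.hi = [20.1+3.7, 5.5+3.7, 25.9+6.2] = [23.800,9.200,32.100]
diag = √(25.5²+25²+19.6²) = √1659.41 = 40.736


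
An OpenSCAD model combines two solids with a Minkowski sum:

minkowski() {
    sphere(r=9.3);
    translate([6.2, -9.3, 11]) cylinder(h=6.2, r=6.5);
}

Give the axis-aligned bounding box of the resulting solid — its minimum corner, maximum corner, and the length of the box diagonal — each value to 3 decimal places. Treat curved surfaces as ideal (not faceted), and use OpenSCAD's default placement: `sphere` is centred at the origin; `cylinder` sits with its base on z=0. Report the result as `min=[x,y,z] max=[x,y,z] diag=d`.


A = translate([6.2, -9.3, 11]) cylinder(h=6.2, r=6.5) → bbox [-0.3,-15.8,11] .. [12.7,-2.8,17.2]
B = sphere(r=9.3) → bbox [-9.3,-9.3,-9.3] .. [9.3,9.3,9.3]
lo = A.lo+B.lo = [-0.3-9.3, -15.8-9.3, 11-9.3] = [-9.600,-25.100,1.700]
hi = A.hi+B.hi = [12.7+9.3, -2.8+9.3, 17.2+9.3] = [22.000,6.500,26.500]
diag = √(31.6²+31.6²+24.8²) = √2612.16 = 51.109

min=[-9.600,-25.100,1.700] max=[22.000,6.500,26.500] diag=51.109


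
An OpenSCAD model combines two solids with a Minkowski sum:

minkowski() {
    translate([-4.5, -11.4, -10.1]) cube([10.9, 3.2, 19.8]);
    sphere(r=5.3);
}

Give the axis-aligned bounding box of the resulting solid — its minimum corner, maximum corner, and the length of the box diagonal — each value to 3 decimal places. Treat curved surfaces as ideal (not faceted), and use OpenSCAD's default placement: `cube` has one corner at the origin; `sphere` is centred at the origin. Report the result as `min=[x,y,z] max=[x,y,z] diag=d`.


min=[-9.800,-16.700,-15.400] max=[11.700,-2.900,15.000] diag=39.710

A = translate([-4.5, -11.4, -10.1]) cube([10.9, 3.2, 19.8]) → bbox [-4.5,-11.4,-10.1] .. [6.4,-8.2,9.7]
B = sphere(r=5.3) → bbox [-5.3,-5.3,-5.3] .. [5.3,5.3,5.3]
lo = A.lo+B.lo = [-4.5-5.3, -11.4-5.3, -10.1-5.3] = [-9.800,-16.700,-15.400]
hi = A.hi+B.hi = [6.4+5.3, -8.2+5.3, 9.7+5.3] = [11.700,-2.900,15.000]
diag = √(21.5²+13.8²+30.4²) = √1576.85 = 39.710


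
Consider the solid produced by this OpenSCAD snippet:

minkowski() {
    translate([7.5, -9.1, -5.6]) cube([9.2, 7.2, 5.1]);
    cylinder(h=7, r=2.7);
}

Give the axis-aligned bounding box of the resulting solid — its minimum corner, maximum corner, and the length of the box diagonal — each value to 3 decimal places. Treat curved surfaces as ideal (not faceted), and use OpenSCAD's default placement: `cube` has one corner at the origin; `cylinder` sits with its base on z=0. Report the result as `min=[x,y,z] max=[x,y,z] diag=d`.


min=[4.800,-11.800,-5.600] max=[19.400,0.800,6.500] diag=22.767

A = translate([7.5, -9.1, -5.6]) cube([9.2, 7.2, 5.1]) → bbox [7.5,-9.1,-5.6] .. [16.7,-1.9,-0.5]
B = cylinder(h=7, r=2.7) → bbox [-2.7,-2.7,0] .. [2.7,2.7,7]
lo = A.lo+B.lo = [7.5-2.7, -9.1-2.7, -5.6+0] = [4.800,-11.800,-5.600]
hi = A.hi+B.hi = [16.7+2.7, -1.9+2.7, -0.5+7] = [19.400,0.800,6.500]
diag = √(14.6²+12.6²+12.1²) = √518.33 = 22.767


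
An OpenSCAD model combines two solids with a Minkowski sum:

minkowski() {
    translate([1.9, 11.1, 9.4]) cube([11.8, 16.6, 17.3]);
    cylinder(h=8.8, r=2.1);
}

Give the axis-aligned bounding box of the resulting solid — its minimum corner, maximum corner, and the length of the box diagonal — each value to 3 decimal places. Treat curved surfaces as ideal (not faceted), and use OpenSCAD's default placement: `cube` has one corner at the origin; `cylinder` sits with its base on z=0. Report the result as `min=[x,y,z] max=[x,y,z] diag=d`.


A = translate([1.9, 11.1, 9.4]) cube([11.8, 16.6, 17.3]) → bbox [1.9,11.1,9.4] .. [13.7,27.7,26.7]
B = cylinder(h=8.8, r=2.1) → bbox [-2.1,-2.1,0] .. [2.1,2.1,8.8]
lo = A.lo+B.lo = [1.9-2.1, 11.1-2.1, 9.4+0] = [-0.200,9.000,9.400]
hi = A.hi+B.hi = [13.7+2.1, 27.7+2.1, 26.7+8.8] = [15.800,29.800,35.500]
diag = √(16²+20.8²+26.1²) = √1369.85 = 37.011

min=[-0.200,9.000,9.400] max=[15.800,29.800,35.500] diag=37.011


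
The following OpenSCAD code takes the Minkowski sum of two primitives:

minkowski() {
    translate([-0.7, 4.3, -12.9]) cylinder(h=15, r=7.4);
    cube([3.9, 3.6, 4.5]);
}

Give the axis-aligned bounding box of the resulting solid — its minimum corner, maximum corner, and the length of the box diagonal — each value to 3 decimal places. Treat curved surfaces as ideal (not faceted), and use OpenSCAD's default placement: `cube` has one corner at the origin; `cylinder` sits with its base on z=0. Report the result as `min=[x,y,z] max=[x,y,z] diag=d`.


min=[-8.100,-3.100,-12.900] max=[10.600,15.300,6.600] diag=32.688

A = translate([-0.7, 4.3, -12.9]) cylinder(h=15, r=7.4) → bbox [-8.1,-3.1,-12.9] .. [6.7,11.7,2.1]
B = cube([3.9, 3.6, 4.5]) → bbox [0,0,0] .. [3.9,3.6,4.5]
lo = A.lo+B.lo = [-8.1+0, -3.1+0, -12.9+0] = [-8.100,-3.100,-12.900]
hi = A.hi+B.hi = [6.7+3.9, 11.7+3.6, 2.1+4.5] = [10.600,15.300,6.600]
diag = √(18.7²+18.4²+19.5²) = √1068.5 = 32.688


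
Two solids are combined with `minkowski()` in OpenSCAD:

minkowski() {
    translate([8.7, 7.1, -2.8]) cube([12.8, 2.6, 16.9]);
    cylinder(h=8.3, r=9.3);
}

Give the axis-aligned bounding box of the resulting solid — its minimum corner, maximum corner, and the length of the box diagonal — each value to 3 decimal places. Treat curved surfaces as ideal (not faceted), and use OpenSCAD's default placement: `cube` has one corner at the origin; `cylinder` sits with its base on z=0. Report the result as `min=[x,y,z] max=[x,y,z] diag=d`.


A = translate([8.7, 7.1, -2.8]) cube([12.8, 2.6, 16.9]) → bbox [8.7,7.1,-2.8] .. [21.5,9.7,14.1]
B = cylinder(h=8.3, r=9.3) → bbox [-9.3,-9.3,0] .. [9.3,9.3,8.3]
lo = A.lo+B.lo = [8.7-9.3, 7.1-9.3, -2.8+0] = [-0.600,-2.200,-2.800]
hi = A.hi+B.hi = [21.5+9.3, 9.7+9.3, 14.1+8.3] = [30.800,19.000,22.400]
diag = √(31.4²+21.2²+25.2²) = √2070.44 = 45.502

min=[-0.600,-2.200,-2.800] max=[30.800,19.000,22.400] diag=45.502


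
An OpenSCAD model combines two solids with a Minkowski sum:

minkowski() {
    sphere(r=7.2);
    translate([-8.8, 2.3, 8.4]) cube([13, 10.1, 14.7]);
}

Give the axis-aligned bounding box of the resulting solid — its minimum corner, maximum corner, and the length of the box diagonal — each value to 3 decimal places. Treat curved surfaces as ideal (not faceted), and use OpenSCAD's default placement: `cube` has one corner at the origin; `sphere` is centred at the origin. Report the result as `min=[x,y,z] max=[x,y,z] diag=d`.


min=[-16.000,-4.900,1.200] max=[11.400,19.600,30.300] diag=46.881

A = translate([-8.8, 2.3, 8.4]) cube([13, 10.1, 14.7]) → bbox [-8.8,2.3,8.4] .. [4.2,12.4,23.1]
B = sphere(r=7.2) → bbox [-7.2,-7.2,-7.2] .. [7.2,7.2,7.2]
lo = A.lo+B.lo = [-8.8-7.2, 2.3-7.2, 8.4-7.2] = [-16.000,-4.900,1.200]
hi = A.hi+B.hi = [4.2+7.2, 12.4+7.2, 23.1+7.2] = [11.400,19.600,30.300]
diag = √(27.4²+24.5²+29.1²) = √2197.82 = 46.881


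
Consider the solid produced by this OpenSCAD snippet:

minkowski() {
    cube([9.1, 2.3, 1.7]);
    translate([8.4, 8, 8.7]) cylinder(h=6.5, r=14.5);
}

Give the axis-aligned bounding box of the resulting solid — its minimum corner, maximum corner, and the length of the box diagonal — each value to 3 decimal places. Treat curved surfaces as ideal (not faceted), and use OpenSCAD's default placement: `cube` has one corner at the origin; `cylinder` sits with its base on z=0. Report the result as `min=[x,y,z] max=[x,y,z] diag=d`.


min=[-6.100,-6.500,8.700] max=[32.000,24.800,16.900] diag=49.985

A = translate([8.4, 8, 8.7]) cylinder(h=6.5, r=14.5) → bbox [-6.1,-6.5,8.7] .. [22.9,22.5,15.2]
B = cube([9.1, 2.3, 1.7]) → bbox [0,0,0] .. [9.1,2.3,1.7]
lo = A.lo+B.lo = [-6.1+0, -6.5+0, 8.7+0] = [-6.100,-6.500,8.700]
hi = A.hi+B.hi = [22.9+9.1, 22.5+2.3, 15.2+1.7] = [32.000,24.800,16.900]
diag = √(38.1²+31.3²+8.2²) = √2498.54 = 49.985


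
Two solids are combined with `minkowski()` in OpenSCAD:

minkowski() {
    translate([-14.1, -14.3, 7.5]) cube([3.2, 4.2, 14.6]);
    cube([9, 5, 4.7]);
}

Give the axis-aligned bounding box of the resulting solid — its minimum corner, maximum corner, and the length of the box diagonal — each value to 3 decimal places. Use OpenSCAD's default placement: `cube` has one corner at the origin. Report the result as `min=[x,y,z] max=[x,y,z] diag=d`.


min=[-14.100,-14.300,7.500] max=[-1.900,-5.100,26.800] diag=24.616

A = translate([-14.1, -14.3, 7.5]) cube([3.2, 4.2, 14.6]) → bbox [-14.1,-14.3,7.5] .. [-10.9,-10.1,22.1]
B = cube([9, 5, 4.7]) → bbox [0,0,0] .. [9,5,4.7]
lo = A.lo+B.lo = [-14.1+0, -14.3+0, 7.5+0] = [-14.100,-14.300,7.500]
hi = A.hi+B.hi = [-10.9+9, -10.1+5, 22.1+4.7] = [-1.900,-5.100,26.800]
diag = √(12.2²+9.2²+19.3²) = √605.97 = 24.616


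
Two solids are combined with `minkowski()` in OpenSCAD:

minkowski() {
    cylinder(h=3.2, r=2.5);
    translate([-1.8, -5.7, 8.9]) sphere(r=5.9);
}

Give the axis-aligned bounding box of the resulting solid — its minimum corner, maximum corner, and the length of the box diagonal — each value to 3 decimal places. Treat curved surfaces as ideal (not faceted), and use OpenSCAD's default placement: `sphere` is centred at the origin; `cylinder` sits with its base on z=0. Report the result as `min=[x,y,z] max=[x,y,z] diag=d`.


min=[-10.200,-14.100,3.000] max=[6.600,2.700,18.000] diag=28.098

A = translate([-1.8, -5.7, 8.9]) sphere(r=5.9) → bbox [-7.7,-11.6,3] .. [4.1,0.2,14.8]
B = cylinder(h=3.2, r=2.5) → bbox [-2.5,-2.5,0] .. [2.5,2.5,3.2]
lo = A.lo+B.lo = [-7.7-2.5, -11.6-2.5, 3+0] = [-10.200,-14.100,3.000]
hi = A.hi+B.hi = [4.1+2.5, 0.2+2.5, 14.8+3.2] = [6.600,2.700,18.000]
diag = √(16.8²+16.8²+15²) = √789.48 = 28.098


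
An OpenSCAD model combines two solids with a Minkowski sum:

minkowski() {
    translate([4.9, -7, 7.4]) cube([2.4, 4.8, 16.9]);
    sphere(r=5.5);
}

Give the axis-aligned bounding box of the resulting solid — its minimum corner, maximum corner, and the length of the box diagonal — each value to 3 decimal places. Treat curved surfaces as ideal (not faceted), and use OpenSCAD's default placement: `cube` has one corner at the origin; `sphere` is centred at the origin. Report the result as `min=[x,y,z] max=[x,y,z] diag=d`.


A = translate([4.9, -7, 7.4]) cube([2.4, 4.8, 16.9]) → bbox [4.9,-7,7.4] .. [7.3,-2.2,24.3]
B = sphere(r=5.5) → bbox [-5.5,-5.5,-5.5] .. [5.5,5.5,5.5]
lo = A.lo+B.lo = [4.9-5.5, -7-5.5, 7.4-5.5] = [-0.600,-12.500,1.900]
hi = A.hi+B.hi = [7.3+5.5, -2.2+5.5, 24.3+5.5] = [12.800,3.300,29.800]
diag = √(13.4²+15.8²+27.9²) = √1207.61 = 34.751

min=[-0.600,-12.500,1.900] max=[12.800,3.300,29.800] diag=34.751


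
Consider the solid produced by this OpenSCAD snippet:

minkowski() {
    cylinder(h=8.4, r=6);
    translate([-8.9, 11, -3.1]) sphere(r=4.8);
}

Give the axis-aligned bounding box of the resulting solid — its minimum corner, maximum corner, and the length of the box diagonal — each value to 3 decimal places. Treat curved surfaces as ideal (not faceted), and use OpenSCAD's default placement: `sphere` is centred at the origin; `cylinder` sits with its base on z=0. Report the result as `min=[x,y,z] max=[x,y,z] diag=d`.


min=[-19.700,0.200,-7.900] max=[1.900,21.800,10.100] diag=35.456

A = translate([-8.9, 11, -3.1]) sphere(r=4.8) → bbox [-13.7,6.2,-7.9] .. [-4.1,15.8,1.7]
B = cylinder(h=8.4, r=6) → bbox [-6,-6,0] .. [6,6,8.4]
lo = A.lo+B.lo = [-13.7-6, 6.2-6, -7.9+0] = [-19.700,0.200,-7.900]
hi = A.hi+B.hi = [-4.1+6, 15.8+6, 1.7+8.4] = [1.900,21.800,10.100]
diag = √(21.6²+21.6²+18²) = √1257.12 = 35.456


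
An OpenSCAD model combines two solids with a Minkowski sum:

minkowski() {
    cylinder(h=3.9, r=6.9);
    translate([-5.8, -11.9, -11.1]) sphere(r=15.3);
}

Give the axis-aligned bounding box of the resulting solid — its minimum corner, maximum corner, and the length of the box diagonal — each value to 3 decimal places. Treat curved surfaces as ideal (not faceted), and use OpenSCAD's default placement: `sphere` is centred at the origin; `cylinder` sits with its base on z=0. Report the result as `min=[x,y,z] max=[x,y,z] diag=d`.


min=[-28.000,-34.100,-26.400] max=[16.400,10.300,8.100] diag=71.645

A = translate([-5.8, -11.9, -11.1]) sphere(r=15.3) → bbox [-21.1,-27.2,-26.4] .. [9.5,3.4,4.2]
B = cylinder(h=3.9, r=6.9) → bbox [-6.9,-6.9,0] .. [6.9,6.9,3.9]
lo = A.lo+B.lo = [-21.1-6.9, -27.2-6.9, -26.4+0] = [-28.000,-34.100,-26.400]
hi = A.hi+B.hi = [9.5+6.9, 3.4+6.9, 4.2+3.9] = [16.400,10.300,8.100]
diag = √(44.4²+44.4²+34.5²) = √5132.97 = 71.645


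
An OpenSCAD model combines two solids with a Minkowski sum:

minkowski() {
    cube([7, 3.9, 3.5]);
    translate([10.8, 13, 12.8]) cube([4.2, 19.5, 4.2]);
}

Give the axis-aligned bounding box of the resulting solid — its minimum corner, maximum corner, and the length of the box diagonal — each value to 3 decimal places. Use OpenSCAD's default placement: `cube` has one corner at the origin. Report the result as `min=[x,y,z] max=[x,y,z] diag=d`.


A = translate([10.8, 13, 12.8]) cube([4.2, 19.5, 4.2]) → bbox [10.8,13,12.8] .. [15,32.5,17]
B = cube([7, 3.9, 3.5]) → bbox [0,0,0] .. [7,3.9,3.5]
lo = A.lo+B.lo = [10.8+0, 13+0, 12.8+0] = [10.800,13.000,12.800]
hi = A.hi+B.hi = [15+7, 32.5+3.9, 17+3.5] = [22.000,36.400,20.500]
diag = √(11.2²+23.4²+7.7²) = √732.29 = 27.061

min=[10.800,13.000,12.800] max=[22.000,36.400,20.500] diag=27.061


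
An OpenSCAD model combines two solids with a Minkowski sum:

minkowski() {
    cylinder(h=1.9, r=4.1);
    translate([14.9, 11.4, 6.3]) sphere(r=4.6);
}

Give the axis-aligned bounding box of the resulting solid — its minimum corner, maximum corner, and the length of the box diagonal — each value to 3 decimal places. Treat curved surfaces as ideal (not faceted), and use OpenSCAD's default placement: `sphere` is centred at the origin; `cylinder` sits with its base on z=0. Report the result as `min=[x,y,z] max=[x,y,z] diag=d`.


A = translate([14.9, 11.4, 6.3]) sphere(r=4.6) → bbox [10.3,6.8,1.7] .. [19.5,16,10.9]
B = cylinder(h=1.9, r=4.1) → bbox [-4.1,-4.1,0] .. [4.1,4.1,1.9]
lo = A.lo+B.lo = [10.3-4.1, 6.8-4.1, 1.7+0] = [6.200,2.700,1.700]
hi = A.hi+B.hi = [19.5+4.1, 16+4.1, 10.9+1.9] = [23.600,20.100,12.800]
diag = √(17.4²+17.4²+11.1²) = √728.73 = 26.995

min=[6.200,2.700,1.700] max=[23.600,20.100,12.800] diag=26.995


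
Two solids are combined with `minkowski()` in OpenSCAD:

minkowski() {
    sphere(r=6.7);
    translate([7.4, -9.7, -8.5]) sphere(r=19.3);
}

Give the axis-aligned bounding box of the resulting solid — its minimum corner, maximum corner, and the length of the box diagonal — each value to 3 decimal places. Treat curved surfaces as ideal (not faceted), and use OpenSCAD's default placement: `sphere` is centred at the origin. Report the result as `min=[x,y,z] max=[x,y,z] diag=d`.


min=[-18.600,-35.700,-34.500] max=[33.400,16.300,17.500] diag=90.067

A = translate([7.4, -9.7, -8.5]) sphere(r=19.3) → bbox [-11.9,-29,-27.8] .. [26.7,9.6,10.8]
B = sphere(r=6.7) → bbox [-6.7,-6.7,-6.7] .. [6.7,6.7,6.7]
lo = A.lo+B.lo = [-11.9-6.7, -29-6.7, -27.8-6.7] = [-18.600,-35.700,-34.500]
hi = A.hi+B.hi = [26.7+6.7, 9.6+6.7, 10.8+6.7] = [33.400,16.300,17.500]
diag = √(52²+52²+52²) = √8112 = 90.067


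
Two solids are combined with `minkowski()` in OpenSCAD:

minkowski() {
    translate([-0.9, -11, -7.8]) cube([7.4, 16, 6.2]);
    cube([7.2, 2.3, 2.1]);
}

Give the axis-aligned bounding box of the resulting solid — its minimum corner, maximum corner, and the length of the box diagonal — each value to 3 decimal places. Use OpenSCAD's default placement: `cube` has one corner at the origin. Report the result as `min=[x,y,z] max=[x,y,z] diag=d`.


A = translate([-0.9, -11, -7.8]) cube([7.4, 16, 6.2]) → bbox [-0.9,-11,-7.8] .. [6.5,5,-1.6]
B = cube([7.2, 2.3, 2.1]) → bbox [0,0,0] .. [7.2,2.3,2.1]
lo = A.lo+B.lo = [-0.9+0, -11+0, -7.8+0] = [-0.900,-11.000,-7.800]
hi = A.hi+B.hi = [6.5+7.2, 5+2.3, -1.6+2.1] = [13.700,7.300,0.500]
diag = √(14.6²+18.3²+8.3²) = √616.94 = 24.838

min=[-0.900,-11.000,-7.800] max=[13.700,7.300,0.500] diag=24.838


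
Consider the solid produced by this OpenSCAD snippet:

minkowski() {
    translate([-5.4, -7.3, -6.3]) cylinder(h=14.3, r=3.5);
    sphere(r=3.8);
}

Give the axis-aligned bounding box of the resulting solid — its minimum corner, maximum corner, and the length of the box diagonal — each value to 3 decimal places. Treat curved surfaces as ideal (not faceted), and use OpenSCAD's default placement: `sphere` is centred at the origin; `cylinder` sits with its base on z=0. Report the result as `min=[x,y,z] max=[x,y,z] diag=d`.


min=[-12.700,-14.600,-10.100] max=[1.900,0.000,11.800] diag=30.099

A = translate([-5.4, -7.3, -6.3]) cylinder(h=14.3, r=3.5) → bbox [-8.9,-10.8,-6.3] .. [-1.9,-3.8,8]
B = sphere(r=3.8) → bbox [-3.8,-3.8,-3.8] .. [3.8,3.8,3.8]
lo = A.lo+B.lo = [-8.9-3.8, -10.8-3.8, -6.3-3.8] = [-12.700,-14.600,-10.100]
hi = A.hi+B.hi = [-1.9+3.8, -3.8+3.8, 8+3.8] = [1.900,0.000,11.800]
diag = √(14.6²+14.6²+21.9²) = √905.93 = 30.099


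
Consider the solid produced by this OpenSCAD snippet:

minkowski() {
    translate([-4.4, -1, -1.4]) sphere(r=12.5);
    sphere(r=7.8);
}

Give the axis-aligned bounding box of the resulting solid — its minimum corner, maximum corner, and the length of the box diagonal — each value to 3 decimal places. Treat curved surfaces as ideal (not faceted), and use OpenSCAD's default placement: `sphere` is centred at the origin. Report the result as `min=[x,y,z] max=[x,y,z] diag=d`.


A = translate([-4.4, -1, -1.4]) sphere(r=12.5) → bbox [-16.9,-13.5,-13.9] .. [8.1,11.5,11.1]
B = sphere(r=7.8) → bbox [-7.8,-7.8,-7.8] .. [7.8,7.8,7.8]
lo = A.lo+B.lo = [-16.9-7.8, -13.5-7.8, -13.9-7.8] = [-24.700,-21.300,-21.700]
hi = A.hi+B.hi = [8.1+7.8, 11.5+7.8, 11.1+7.8] = [15.900,19.300,18.900]
diag = √(40.6²+40.6²+40.6²) = √4945.08 = 70.321

min=[-24.700,-21.300,-21.700] max=[15.900,19.300,18.900] diag=70.321


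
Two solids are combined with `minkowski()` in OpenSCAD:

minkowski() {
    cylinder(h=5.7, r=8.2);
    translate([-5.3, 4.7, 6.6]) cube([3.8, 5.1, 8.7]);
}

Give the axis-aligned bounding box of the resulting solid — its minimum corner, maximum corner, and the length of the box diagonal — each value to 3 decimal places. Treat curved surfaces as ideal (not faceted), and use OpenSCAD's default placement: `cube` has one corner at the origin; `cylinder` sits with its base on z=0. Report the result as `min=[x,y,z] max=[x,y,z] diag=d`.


min=[-13.500,-3.500,6.600] max=[6.700,18.000,21.000] diag=32.828

A = translate([-5.3, 4.7, 6.6]) cube([3.8, 5.1, 8.7]) → bbox [-5.3,4.7,6.6] .. [-1.5,9.8,15.3]
B = cylinder(h=5.7, r=8.2) → bbox [-8.2,-8.2,0] .. [8.2,8.2,5.7]
lo = A.lo+B.lo = [-5.3-8.2, 4.7-8.2, 6.6+0] = [-13.500,-3.500,6.600]
hi = A.hi+B.hi = [-1.5+8.2, 9.8+8.2, 15.3+5.7] = [6.700,18.000,21.000]
diag = √(20.2²+21.5²+14.4²) = √1077.65 = 32.828


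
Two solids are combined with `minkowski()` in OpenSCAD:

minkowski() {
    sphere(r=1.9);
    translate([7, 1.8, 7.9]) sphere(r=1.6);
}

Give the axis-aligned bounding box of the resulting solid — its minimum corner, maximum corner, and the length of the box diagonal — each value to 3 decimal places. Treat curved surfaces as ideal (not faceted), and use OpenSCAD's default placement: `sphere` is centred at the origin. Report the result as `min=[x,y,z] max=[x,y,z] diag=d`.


min=[3.500,-1.700,4.400] max=[10.500,5.300,11.400] diag=12.124

A = translate([7, 1.8, 7.9]) sphere(r=1.6) → bbox [5.4,0.2,6.3] .. [8.6,3.4,9.5]
B = sphere(r=1.9) → bbox [-1.9,-1.9,-1.9] .. [1.9,1.9,1.9]
lo = A.lo+B.lo = [5.4-1.9, 0.2-1.9, 6.3-1.9] = [3.500,-1.700,4.400]
hi = A.hi+B.hi = [8.6+1.9, 3.4+1.9, 9.5+1.9] = [10.500,5.300,11.400]
diag = √(7²+7²+7²) = √147 = 12.124


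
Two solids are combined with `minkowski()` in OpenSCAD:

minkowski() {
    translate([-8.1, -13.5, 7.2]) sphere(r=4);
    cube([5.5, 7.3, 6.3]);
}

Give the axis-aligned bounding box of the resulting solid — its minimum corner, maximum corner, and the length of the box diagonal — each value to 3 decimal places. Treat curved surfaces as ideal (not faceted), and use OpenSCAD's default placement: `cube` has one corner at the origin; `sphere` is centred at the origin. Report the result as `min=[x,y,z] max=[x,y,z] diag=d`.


A = translate([-8.1, -13.5, 7.2]) sphere(r=4) → bbox [-12.1,-17.5,3.2] .. [-4.1,-9.5,11.2]
B = cube([5.5, 7.3, 6.3]) → bbox [0,0,0] .. [5.5,7.3,6.3]
lo = A.lo+B.lo = [-12.1+0, -17.5+0, 3.2+0] = [-12.100,-17.500,3.200]
hi = A.hi+B.hi = [-4.1+5.5, -9.5+7.3, 11.2+6.3] = [1.400,-2.200,17.500]
diag = √(13.5²+15.3²+14.3²) = √620.83 = 24.916

min=[-12.100,-17.500,3.200] max=[1.400,-2.200,17.500] diag=24.916


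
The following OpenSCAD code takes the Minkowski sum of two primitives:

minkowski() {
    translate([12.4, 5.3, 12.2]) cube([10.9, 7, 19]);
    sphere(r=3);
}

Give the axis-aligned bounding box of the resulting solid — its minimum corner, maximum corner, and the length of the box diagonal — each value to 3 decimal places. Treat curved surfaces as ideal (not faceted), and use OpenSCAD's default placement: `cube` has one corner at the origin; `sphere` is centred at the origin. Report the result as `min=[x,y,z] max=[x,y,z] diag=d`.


A = translate([12.4, 5.3, 12.2]) cube([10.9, 7, 19]) → bbox [12.4,5.3,12.2] .. [23.3,12.3,31.2]
B = sphere(r=3) → bbox [-3,-3,-3] .. [3,3,3]
lo = A.lo+B.lo = [12.4-3, 5.3-3, 12.2-3] = [9.400,2.300,9.200]
hi = A.hi+B.hi = [23.3+3, 12.3+3, 31.2+3] = [26.300,15.300,34.200]
diag = √(16.9²+13²+25²) = √1079.61 = 32.857

min=[9.400,2.300,9.200] max=[26.300,15.300,34.200] diag=32.857


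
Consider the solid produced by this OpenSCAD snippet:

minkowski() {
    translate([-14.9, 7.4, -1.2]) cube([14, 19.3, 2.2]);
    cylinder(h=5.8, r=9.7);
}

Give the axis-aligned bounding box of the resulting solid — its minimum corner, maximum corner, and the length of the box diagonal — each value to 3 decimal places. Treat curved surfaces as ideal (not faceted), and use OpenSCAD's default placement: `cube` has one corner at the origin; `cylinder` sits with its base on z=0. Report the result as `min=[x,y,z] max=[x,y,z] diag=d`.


A = translate([-14.9, 7.4, -1.2]) cube([14, 19.3, 2.2]) → bbox [-14.9,7.4,-1.2] .. [-0.9,26.7,1]
B = cylinder(h=5.8, r=9.7) → bbox [-9.7,-9.7,0] .. [9.7,9.7,5.8]
lo = A.lo+B.lo = [-14.9-9.7, 7.4-9.7, -1.2+0] = [-24.600,-2.300,-1.200]
hi = A.hi+B.hi = [-0.9+9.7, 26.7+9.7, 1+5.8] = [8.800,36.400,6.800]
diag = √(33.4²+38.7²+8²) = √2677.25 = 51.742

min=[-24.600,-2.300,-1.200] max=[8.800,36.400,6.800] diag=51.742


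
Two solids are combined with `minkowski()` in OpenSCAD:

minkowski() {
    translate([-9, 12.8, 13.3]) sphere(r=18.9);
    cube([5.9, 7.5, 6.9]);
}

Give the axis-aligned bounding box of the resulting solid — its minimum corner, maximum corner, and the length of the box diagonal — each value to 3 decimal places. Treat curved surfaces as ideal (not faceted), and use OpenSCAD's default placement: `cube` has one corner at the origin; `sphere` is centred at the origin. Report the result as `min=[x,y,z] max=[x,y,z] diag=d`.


min=[-27.900,-6.100,-5.600] max=[15.800,39.200,39.100] diag=77.200

A = translate([-9, 12.8, 13.3]) sphere(r=18.9) → bbox [-27.9,-6.1,-5.6] .. [9.9,31.7,32.2]
B = cube([5.9, 7.5, 6.9]) → bbox [0,0,0] .. [5.9,7.5,6.9]
lo = A.lo+B.lo = [-27.9+0, -6.1+0, -5.6+0] = [-27.900,-6.100,-5.600]
hi = A.hi+B.hi = [9.9+5.9, 31.7+7.5, 32.2+6.9] = [15.800,39.200,39.100]
diag = √(43.7²+45.3²+44.7²) = √5959.87 = 77.200


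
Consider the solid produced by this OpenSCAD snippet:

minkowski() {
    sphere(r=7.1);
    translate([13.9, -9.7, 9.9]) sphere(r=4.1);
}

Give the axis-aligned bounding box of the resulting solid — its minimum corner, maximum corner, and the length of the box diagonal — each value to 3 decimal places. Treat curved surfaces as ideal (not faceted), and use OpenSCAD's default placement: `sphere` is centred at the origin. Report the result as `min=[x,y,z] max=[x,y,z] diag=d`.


A = translate([13.9, -9.7, 9.9]) sphere(r=4.1) → bbox [9.8,-13.8,5.8] .. [18,-5.6,14]
B = sphere(r=7.1) → bbox [-7.1,-7.1,-7.1] .. [7.1,7.1,7.1]
lo = A.lo+B.lo = [9.8-7.1, -13.8-7.1, 5.8-7.1] = [2.700,-20.900,-1.300]
hi = A.hi+B.hi = [18+7.1, -5.6+7.1, 14+7.1] = [25.100,1.500,21.100]
diag = √(22.4²+22.4²+22.4²) = √1505.28 = 38.798

min=[2.700,-20.900,-1.300] max=[25.100,1.500,21.100] diag=38.798


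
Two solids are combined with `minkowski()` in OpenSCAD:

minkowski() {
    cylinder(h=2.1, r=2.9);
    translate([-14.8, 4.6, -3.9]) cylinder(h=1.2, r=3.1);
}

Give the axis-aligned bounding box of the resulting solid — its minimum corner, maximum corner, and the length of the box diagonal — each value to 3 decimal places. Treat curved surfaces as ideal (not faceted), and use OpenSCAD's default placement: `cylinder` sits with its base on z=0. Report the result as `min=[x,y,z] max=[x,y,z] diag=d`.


A = translate([-14.8, 4.6, -3.9]) cylinder(h=1.2, r=3.1) → bbox [-17.9,1.5,-3.9] .. [-11.7,7.7,-2.7]
B = cylinder(h=2.1, r=2.9) → bbox [-2.9,-2.9,0] .. [2.9,2.9,2.1]
lo = A.lo+B.lo = [-17.9-2.9, 1.5-2.9, -3.9+0] = [-20.800,-1.400,-3.900]
hi = A.hi+B.hi = [-11.7+2.9, 7.7+2.9, -2.7+2.1] = [-8.800,10.600,-0.600]
diag = √(12²+12²+3.3²) = √298.89 = 17.288

min=[-20.800,-1.400,-3.900] max=[-8.800,10.600,-0.600] diag=17.288


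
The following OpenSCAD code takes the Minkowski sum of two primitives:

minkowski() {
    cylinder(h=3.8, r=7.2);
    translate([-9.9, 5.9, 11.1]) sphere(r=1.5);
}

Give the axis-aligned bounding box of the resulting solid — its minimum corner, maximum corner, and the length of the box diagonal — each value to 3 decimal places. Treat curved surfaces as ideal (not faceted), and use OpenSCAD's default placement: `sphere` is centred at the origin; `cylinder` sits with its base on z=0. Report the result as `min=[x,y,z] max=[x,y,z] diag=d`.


A = translate([-9.9, 5.9, 11.1]) sphere(r=1.5) → bbox [-11.4,4.4,9.6] .. [-8.4,7.4,12.6]
B = cylinder(h=3.8, r=7.2) → bbox [-7.2,-7.2,0] .. [7.2,7.2,3.8]
lo = A.lo+B.lo = [-11.4-7.2, 4.4-7.2, 9.6+0] = [-18.600,-2.800,9.600]
hi = A.hi+B.hi = [-8.4+7.2, 7.4+7.2, 12.6+3.8] = [-1.200,14.600,16.400]
diag = √(17.4²+17.4²+6.8²) = √651.76 = 25.530

min=[-18.600,-2.800,9.600] max=[-1.200,14.600,16.400] diag=25.530


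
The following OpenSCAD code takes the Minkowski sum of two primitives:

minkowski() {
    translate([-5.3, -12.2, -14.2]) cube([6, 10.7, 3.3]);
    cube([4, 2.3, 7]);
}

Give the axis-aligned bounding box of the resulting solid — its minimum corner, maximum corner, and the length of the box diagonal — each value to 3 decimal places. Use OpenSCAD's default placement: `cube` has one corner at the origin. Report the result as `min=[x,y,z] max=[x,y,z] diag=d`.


A = translate([-5.3, -12.2, -14.2]) cube([6, 10.7, 3.3]) → bbox [-5.3,-12.2,-14.2] .. [0.7,-1.5,-10.9]
B = cube([4, 2.3, 7]) → bbox [0,0,0] .. [4,2.3,7]
lo = A.lo+B.lo = [-5.3+0, -12.2+0, -14.2+0] = [-5.300,-12.200,-14.200]
hi = A.hi+B.hi = [0.7+4, -1.5+2.3, -10.9+7] = [4.700,0.800,-3.900]
diag = √(10²+13²+10.3²) = √375.09 = 19.367

min=[-5.300,-12.200,-14.200] max=[4.700,0.800,-3.900] diag=19.367


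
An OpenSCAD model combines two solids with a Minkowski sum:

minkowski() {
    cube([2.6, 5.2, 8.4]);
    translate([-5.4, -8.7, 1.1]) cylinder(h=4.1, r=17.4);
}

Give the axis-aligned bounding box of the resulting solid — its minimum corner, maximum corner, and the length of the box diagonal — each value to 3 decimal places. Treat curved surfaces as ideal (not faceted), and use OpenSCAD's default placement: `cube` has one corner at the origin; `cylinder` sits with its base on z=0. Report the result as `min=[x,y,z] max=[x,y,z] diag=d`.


min=[-22.800,-26.100,1.100] max=[14.600,13.900,13.600] diag=56.169

A = translate([-5.4, -8.7, 1.1]) cylinder(h=4.1, r=17.4) → bbox [-22.8,-26.1,1.1] .. [12,8.7,5.2]
B = cube([2.6, 5.2, 8.4]) → bbox [0,0,0] .. [2.6,5.2,8.4]
lo = A.lo+B.lo = [-22.8+0, -26.1+0, 1.1+0] = [-22.800,-26.100,1.100]
hi = A.hi+B.hi = [12+2.6, 8.7+5.2, 5.2+8.4] = [14.600,13.900,13.600]
diag = √(37.4²+40²+12.5²) = √3155.01 = 56.169


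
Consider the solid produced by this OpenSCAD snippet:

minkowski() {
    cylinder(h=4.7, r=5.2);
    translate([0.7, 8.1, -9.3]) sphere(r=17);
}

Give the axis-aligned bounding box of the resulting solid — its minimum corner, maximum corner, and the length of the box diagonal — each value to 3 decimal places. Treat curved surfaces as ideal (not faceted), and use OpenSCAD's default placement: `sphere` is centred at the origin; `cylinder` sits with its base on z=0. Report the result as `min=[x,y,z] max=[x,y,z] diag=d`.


A = translate([0.7, 8.1, -9.3]) sphere(r=17) → bbox [-16.3,-8.9,-26.3] .. [17.7,25.1,7.7]
B = cylinder(h=4.7, r=5.2) → bbox [-5.2,-5.2,0] .. [5.2,5.2,4.7]
lo = A.lo+B.lo = [-16.3-5.2, -8.9-5.2, -26.3+0] = [-21.500,-14.100,-26.300]
hi = A.hi+B.hi = [17.7+5.2, 25.1+5.2, 7.7+4.7] = [22.900,30.300,12.400]
diag = √(44.4²+44.4²+38.7²) = √5440.41 = 73.759

min=[-21.500,-14.100,-26.300] max=[22.900,30.300,12.400] diag=73.759


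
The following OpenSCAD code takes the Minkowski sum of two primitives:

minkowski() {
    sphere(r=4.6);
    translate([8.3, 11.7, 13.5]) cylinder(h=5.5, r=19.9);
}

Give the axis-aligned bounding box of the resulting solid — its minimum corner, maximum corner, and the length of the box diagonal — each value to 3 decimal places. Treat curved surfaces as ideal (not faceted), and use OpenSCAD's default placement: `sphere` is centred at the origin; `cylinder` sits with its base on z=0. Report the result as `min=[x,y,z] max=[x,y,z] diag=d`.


min=[-16.200,-12.800,8.900] max=[32.800,36.200,23.600] diag=70.838

A = translate([8.3, 11.7, 13.5]) cylinder(h=5.5, r=19.9) → bbox [-11.6,-8.2,13.5] .. [28.2,31.6,19]
B = sphere(r=4.6) → bbox [-4.6,-4.6,-4.6] .. [4.6,4.6,4.6]
lo = A.lo+B.lo = [-11.6-4.6, -8.2-4.6, 13.5-4.6] = [-16.200,-12.800,8.900]
hi = A.hi+B.hi = [28.2+4.6, 31.6+4.6, 19+4.6] = [32.800,36.200,23.600]
diag = √(49²+49²+14.7²) = √5018.09 = 70.838


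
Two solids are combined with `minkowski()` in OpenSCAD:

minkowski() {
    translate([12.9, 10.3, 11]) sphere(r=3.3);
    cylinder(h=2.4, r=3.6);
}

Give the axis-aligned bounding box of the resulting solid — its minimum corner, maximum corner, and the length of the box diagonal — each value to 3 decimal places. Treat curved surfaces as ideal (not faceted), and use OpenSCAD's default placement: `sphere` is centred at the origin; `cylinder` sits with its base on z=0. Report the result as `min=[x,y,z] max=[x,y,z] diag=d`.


min=[6.000,3.400,7.700] max=[19.800,17.200,16.700] diag=21.491

A = translate([12.9, 10.3, 11]) sphere(r=3.3) → bbox [9.6,7,7.7] .. [16.2,13.6,14.3]
B = cylinder(h=2.4, r=3.6) → bbox [-3.6,-3.6,0] .. [3.6,3.6,2.4]
lo = A.lo+B.lo = [9.6-3.6, 7-3.6, 7.7+0] = [6.000,3.400,7.700]
hi = A.hi+B.hi = [16.2+3.6, 13.6+3.6, 14.3+2.4] = [19.800,17.200,16.700]
diag = √(13.8²+13.8²+9²) = √461.88 = 21.491


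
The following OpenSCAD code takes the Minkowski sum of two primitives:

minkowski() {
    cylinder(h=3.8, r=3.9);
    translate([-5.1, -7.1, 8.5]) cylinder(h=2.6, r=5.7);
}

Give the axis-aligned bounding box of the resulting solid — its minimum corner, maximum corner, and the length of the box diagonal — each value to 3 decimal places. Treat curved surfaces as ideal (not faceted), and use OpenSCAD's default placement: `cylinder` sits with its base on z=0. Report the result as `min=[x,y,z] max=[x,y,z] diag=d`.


min=[-14.700,-16.700,8.500] max=[4.500,2.500,14.900] diag=27.897

A = translate([-5.1, -7.1, 8.5]) cylinder(h=2.6, r=5.7) → bbox [-10.8,-12.8,8.5] .. [0.6,-1.4,11.1]
B = cylinder(h=3.8, r=3.9) → bbox [-3.9,-3.9,0] .. [3.9,3.9,3.8]
lo = A.lo+B.lo = [-10.8-3.9, -12.8-3.9, 8.5+0] = [-14.700,-16.700,8.500]
hi = A.hi+B.hi = [0.6+3.9, -1.4+3.9, 11.1+3.8] = [4.500,2.500,14.900]
diag = √(19.2²+19.2²+6.4²) = √778.24 = 27.897


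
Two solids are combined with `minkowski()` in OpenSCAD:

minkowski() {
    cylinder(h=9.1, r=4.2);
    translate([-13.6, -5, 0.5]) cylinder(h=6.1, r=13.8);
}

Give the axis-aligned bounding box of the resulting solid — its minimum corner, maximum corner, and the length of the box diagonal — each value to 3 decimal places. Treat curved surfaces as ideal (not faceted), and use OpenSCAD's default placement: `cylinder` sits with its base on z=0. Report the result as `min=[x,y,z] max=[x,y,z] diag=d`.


min=[-31.600,-23.000,0.500] max=[4.400,13.000,15.700] diag=53.132

A = translate([-13.6, -5, 0.5]) cylinder(h=6.1, r=13.8) → bbox [-27.4,-18.8,0.5] .. [0.2,8.8,6.6]
B = cylinder(h=9.1, r=4.2) → bbox [-4.2,-4.2,0] .. [4.2,4.2,9.1]
lo = A.lo+B.lo = [-27.4-4.2, -18.8-4.2, 0.5+0] = [-31.600,-23.000,0.500]
hi = A.hi+B.hi = [0.2+4.2, 8.8+4.2, 6.6+9.1] = [4.400,13.000,15.700]
diag = √(36²+36²+15.2²) = √2823.04 = 53.132


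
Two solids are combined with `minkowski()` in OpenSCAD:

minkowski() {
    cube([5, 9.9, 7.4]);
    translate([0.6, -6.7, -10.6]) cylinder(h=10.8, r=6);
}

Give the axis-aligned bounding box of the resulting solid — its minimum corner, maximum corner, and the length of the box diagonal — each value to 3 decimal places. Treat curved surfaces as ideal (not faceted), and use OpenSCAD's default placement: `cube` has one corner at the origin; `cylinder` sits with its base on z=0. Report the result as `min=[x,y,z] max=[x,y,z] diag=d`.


min=[-5.400,-12.700,-10.600] max=[11.600,9.200,7.600] diag=33.164

A = translate([0.6, -6.7, -10.6]) cylinder(h=10.8, r=6) → bbox [-5.4,-12.7,-10.6] .. [6.6,-0.7,0.2]
B = cube([5, 9.9, 7.4]) → bbox [0,0,0] .. [5,9.9,7.4]
lo = A.lo+B.lo = [-5.4+0, -12.7+0, -10.6+0] = [-5.400,-12.700,-10.600]
hi = A.hi+B.hi = [6.6+5, -0.7+9.9, 0.2+7.4] = [11.600,9.200,7.600]
diag = √(17²+21.9²+18.2²) = √1099.85 = 33.164
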